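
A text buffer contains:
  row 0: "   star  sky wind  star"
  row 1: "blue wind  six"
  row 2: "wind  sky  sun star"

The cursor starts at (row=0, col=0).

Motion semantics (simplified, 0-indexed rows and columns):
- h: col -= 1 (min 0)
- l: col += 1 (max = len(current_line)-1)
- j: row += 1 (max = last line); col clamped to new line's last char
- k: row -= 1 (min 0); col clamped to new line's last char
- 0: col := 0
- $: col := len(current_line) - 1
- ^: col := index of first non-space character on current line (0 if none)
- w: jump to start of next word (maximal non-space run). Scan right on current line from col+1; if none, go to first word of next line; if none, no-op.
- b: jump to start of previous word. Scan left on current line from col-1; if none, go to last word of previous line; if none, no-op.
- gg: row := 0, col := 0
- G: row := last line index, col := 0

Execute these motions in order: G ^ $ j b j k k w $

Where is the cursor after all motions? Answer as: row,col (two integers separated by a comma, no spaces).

Answer: 0,22

Derivation:
After 1 (G): row=2 col=0 char='w'
After 2 (^): row=2 col=0 char='w'
After 3 ($): row=2 col=18 char='r'
After 4 (j): row=2 col=18 char='r'
After 5 (b): row=2 col=15 char='s'
After 6 (j): row=2 col=15 char='s'
After 7 (k): row=1 col=13 char='x'
After 8 (k): row=0 col=13 char='w'
After 9 (w): row=0 col=19 char='s'
After 10 ($): row=0 col=22 char='r'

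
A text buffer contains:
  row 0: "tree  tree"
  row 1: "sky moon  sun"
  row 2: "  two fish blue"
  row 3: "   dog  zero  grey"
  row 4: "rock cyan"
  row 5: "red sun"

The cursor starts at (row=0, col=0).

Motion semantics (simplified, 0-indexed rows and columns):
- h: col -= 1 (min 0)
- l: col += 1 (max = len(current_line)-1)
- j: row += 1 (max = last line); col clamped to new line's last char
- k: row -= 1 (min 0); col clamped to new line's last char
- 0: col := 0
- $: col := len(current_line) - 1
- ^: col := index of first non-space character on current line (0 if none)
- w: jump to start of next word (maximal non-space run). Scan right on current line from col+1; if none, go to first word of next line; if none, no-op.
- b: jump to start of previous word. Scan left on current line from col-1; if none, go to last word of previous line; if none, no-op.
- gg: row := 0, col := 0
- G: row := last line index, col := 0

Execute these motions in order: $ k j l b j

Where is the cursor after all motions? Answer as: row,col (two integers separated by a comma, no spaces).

After 1 ($): row=0 col=9 char='e'
After 2 (k): row=0 col=9 char='e'
After 3 (j): row=1 col=9 char='_'
After 4 (l): row=1 col=10 char='s'
After 5 (b): row=1 col=4 char='m'
After 6 (j): row=2 col=4 char='o'

Answer: 2,4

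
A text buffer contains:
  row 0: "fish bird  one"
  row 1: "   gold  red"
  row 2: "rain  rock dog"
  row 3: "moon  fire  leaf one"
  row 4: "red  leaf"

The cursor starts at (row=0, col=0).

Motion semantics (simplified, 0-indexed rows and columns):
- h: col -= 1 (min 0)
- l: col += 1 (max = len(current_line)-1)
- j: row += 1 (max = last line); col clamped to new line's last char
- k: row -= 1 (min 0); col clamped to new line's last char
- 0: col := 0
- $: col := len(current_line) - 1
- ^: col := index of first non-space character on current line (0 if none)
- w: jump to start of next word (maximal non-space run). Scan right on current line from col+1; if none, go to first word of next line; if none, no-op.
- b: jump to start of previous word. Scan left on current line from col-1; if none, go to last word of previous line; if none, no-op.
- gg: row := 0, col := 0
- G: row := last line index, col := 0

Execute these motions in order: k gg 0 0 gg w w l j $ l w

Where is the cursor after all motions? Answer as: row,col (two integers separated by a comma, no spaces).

Answer: 2,0

Derivation:
After 1 (k): row=0 col=0 char='f'
After 2 (gg): row=0 col=0 char='f'
After 3 (0): row=0 col=0 char='f'
After 4 (0): row=0 col=0 char='f'
After 5 (gg): row=0 col=0 char='f'
After 6 (w): row=0 col=5 char='b'
After 7 (w): row=0 col=11 char='o'
After 8 (l): row=0 col=12 char='n'
After 9 (j): row=1 col=11 char='d'
After 10 ($): row=1 col=11 char='d'
After 11 (l): row=1 col=11 char='d'
After 12 (w): row=2 col=0 char='r'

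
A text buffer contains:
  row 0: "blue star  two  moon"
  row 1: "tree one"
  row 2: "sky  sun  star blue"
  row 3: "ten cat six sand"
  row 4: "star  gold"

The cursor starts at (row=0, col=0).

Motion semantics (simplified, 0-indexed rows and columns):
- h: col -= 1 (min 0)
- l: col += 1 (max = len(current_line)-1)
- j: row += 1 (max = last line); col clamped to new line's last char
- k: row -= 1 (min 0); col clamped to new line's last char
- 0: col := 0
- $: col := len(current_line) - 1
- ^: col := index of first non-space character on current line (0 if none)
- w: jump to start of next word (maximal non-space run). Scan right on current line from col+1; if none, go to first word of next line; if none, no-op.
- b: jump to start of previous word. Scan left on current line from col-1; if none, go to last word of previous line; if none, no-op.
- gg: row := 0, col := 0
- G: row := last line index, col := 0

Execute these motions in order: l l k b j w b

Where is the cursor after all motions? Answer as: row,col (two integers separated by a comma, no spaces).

After 1 (l): row=0 col=1 char='l'
After 2 (l): row=0 col=2 char='u'
After 3 (k): row=0 col=2 char='u'
After 4 (b): row=0 col=0 char='b'
After 5 (j): row=1 col=0 char='t'
After 6 (w): row=1 col=5 char='o'
After 7 (b): row=1 col=0 char='t'

Answer: 1,0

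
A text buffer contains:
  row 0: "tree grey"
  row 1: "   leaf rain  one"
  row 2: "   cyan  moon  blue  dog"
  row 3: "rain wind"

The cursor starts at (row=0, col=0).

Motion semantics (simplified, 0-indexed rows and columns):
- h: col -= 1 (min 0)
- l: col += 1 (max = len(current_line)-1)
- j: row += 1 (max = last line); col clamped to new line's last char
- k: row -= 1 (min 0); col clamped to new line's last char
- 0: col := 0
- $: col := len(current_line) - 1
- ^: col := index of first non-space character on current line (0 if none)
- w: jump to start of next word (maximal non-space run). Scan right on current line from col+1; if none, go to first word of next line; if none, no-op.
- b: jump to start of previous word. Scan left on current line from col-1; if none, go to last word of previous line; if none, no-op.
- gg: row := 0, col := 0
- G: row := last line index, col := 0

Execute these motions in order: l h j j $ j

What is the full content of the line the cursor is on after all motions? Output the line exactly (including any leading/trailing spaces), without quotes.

After 1 (l): row=0 col=1 char='r'
After 2 (h): row=0 col=0 char='t'
After 3 (j): row=1 col=0 char='_'
After 4 (j): row=2 col=0 char='_'
After 5 ($): row=2 col=23 char='g'
After 6 (j): row=3 col=8 char='d'

Answer: rain wind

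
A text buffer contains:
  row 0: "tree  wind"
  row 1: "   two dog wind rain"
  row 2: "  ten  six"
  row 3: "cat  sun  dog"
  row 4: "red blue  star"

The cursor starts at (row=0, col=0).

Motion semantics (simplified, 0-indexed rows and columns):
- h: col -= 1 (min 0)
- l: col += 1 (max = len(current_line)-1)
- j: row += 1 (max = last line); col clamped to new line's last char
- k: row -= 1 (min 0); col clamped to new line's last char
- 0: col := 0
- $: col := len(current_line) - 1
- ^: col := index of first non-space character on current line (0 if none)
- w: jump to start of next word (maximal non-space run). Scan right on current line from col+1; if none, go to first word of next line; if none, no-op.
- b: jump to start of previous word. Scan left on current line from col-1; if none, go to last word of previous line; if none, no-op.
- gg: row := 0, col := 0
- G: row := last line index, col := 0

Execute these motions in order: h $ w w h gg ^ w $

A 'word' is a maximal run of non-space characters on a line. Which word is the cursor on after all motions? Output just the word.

After 1 (h): row=0 col=0 char='t'
After 2 ($): row=0 col=9 char='d'
After 3 (w): row=1 col=3 char='t'
After 4 (w): row=1 col=7 char='d'
After 5 (h): row=1 col=6 char='_'
After 6 (gg): row=0 col=0 char='t'
After 7 (^): row=0 col=0 char='t'
After 8 (w): row=0 col=6 char='w'
After 9 ($): row=0 col=9 char='d'

Answer: wind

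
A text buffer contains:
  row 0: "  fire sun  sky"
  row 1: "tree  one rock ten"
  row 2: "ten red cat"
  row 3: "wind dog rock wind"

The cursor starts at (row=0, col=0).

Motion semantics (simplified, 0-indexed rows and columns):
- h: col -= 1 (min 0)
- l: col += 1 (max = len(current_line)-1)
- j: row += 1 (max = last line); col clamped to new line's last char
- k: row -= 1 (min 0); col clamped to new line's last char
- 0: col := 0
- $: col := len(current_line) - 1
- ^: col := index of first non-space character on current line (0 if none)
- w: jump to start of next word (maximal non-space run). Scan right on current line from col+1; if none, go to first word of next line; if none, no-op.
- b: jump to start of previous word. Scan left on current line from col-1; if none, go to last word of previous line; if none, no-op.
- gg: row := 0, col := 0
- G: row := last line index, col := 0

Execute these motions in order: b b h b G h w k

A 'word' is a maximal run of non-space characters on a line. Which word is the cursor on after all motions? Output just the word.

After 1 (b): row=0 col=0 char='_'
After 2 (b): row=0 col=0 char='_'
After 3 (h): row=0 col=0 char='_'
After 4 (b): row=0 col=0 char='_'
After 5 (G): row=3 col=0 char='w'
After 6 (h): row=3 col=0 char='w'
After 7 (w): row=3 col=5 char='d'
After 8 (k): row=2 col=5 char='e'

Answer: red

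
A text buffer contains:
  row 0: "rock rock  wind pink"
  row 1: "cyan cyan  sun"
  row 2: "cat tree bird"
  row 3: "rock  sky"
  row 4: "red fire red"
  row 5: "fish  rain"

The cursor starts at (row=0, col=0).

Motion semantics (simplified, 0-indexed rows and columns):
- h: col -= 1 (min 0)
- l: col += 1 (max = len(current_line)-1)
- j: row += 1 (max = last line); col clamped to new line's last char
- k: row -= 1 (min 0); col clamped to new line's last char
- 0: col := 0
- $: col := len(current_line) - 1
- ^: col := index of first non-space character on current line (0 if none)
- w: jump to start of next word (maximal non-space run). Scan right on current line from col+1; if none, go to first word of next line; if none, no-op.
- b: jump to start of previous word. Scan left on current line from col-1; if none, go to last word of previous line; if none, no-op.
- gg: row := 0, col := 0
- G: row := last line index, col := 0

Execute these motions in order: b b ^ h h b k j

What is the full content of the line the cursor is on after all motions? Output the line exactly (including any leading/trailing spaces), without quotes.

Answer: cyan cyan  sun

Derivation:
After 1 (b): row=0 col=0 char='r'
After 2 (b): row=0 col=0 char='r'
After 3 (^): row=0 col=0 char='r'
After 4 (h): row=0 col=0 char='r'
After 5 (h): row=0 col=0 char='r'
After 6 (b): row=0 col=0 char='r'
After 7 (k): row=0 col=0 char='r'
After 8 (j): row=1 col=0 char='c'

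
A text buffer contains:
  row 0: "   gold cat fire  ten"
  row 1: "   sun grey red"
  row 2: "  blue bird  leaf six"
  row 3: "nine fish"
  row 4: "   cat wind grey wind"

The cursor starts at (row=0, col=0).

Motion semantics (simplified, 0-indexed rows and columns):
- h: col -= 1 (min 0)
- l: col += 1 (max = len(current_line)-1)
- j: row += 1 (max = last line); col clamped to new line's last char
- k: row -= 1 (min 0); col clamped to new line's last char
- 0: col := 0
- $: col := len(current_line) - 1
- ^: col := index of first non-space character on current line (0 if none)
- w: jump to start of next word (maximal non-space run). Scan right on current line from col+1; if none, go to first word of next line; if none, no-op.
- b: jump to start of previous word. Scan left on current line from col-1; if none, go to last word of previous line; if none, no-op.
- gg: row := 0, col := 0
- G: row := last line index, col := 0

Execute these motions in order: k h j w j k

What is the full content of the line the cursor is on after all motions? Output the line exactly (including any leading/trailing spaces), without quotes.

After 1 (k): row=0 col=0 char='_'
After 2 (h): row=0 col=0 char='_'
After 3 (j): row=1 col=0 char='_'
After 4 (w): row=1 col=3 char='s'
After 5 (j): row=2 col=3 char='l'
After 6 (k): row=1 col=3 char='s'

Answer:    sun grey red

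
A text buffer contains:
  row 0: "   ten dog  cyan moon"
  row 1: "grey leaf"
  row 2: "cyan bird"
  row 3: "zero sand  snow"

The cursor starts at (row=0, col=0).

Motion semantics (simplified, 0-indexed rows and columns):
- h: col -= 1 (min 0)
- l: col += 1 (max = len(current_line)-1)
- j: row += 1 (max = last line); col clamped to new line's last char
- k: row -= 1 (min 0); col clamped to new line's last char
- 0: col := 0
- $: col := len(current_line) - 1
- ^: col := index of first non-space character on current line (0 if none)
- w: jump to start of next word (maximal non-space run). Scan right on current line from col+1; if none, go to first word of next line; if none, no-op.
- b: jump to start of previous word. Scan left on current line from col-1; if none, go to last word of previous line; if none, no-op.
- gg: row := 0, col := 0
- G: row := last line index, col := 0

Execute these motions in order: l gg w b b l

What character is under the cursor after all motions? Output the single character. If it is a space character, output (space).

After 1 (l): row=0 col=1 char='_'
After 2 (gg): row=0 col=0 char='_'
After 3 (w): row=0 col=3 char='t'
After 4 (b): row=0 col=3 char='t'
After 5 (b): row=0 col=3 char='t'
After 6 (l): row=0 col=4 char='e'

Answer: e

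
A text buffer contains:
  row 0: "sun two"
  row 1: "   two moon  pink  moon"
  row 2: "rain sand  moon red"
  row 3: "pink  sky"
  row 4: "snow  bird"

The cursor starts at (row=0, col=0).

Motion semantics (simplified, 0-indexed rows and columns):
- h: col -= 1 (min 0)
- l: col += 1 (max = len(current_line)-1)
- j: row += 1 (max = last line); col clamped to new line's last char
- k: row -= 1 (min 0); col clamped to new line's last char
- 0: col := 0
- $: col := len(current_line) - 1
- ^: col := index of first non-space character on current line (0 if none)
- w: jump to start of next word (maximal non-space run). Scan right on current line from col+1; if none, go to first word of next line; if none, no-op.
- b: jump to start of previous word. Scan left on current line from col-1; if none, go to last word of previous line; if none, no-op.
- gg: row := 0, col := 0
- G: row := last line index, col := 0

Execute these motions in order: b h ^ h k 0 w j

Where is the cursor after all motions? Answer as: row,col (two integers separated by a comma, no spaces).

After 1 (b): row=0 col=0 char='s'
After 2 (h): row=0 col=0 char='s'
After 3 (^): row=0 col=0 char='s'
After 4 (h): row=0 col=0 char='s'
After 5 (k): row=0 col=0 char='s'
After 6 (0): row=0 col=0 char='s'
After 7 (w): row=0 col=4 char='t'
After 8 (j): row=1 col=4 char='w'

Answer: 1,4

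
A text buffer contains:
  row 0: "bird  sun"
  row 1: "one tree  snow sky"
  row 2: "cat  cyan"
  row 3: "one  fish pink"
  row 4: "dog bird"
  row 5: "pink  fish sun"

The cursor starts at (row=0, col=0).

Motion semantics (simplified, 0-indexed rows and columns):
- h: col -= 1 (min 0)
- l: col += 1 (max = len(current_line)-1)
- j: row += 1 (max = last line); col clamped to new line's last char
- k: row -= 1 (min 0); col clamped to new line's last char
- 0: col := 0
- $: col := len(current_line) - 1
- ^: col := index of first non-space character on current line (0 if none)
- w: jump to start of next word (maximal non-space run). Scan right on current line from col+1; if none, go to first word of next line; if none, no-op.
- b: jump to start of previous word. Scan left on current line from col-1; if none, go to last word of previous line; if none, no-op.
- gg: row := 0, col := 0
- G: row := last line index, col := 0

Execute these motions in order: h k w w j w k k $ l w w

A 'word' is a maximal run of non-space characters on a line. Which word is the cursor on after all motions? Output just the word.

Answer: tree

Derivation:
After 1 (h): row=0 col=0 char='b'
After 2 (k): row=0 col=0 char='b'
After 3 (w): row=0 col=6 char='s'
After 4 (w): row=1 col=0 char='o'
After 5 (j): row=2 col=0 char='c'
After 6 (w): row=2 col=5 char='c'
After 7 (k): row=1 col=5 char='r'
After 8 (k): row=0 col=5 char='_'
After 9 ($): row=0 col=8 char='n'
After 10 (l): row=0 col=8 char='n'
After 11 (w): row=1 col=0 char='o'
After 12 (w): row=1 col=4 char='t'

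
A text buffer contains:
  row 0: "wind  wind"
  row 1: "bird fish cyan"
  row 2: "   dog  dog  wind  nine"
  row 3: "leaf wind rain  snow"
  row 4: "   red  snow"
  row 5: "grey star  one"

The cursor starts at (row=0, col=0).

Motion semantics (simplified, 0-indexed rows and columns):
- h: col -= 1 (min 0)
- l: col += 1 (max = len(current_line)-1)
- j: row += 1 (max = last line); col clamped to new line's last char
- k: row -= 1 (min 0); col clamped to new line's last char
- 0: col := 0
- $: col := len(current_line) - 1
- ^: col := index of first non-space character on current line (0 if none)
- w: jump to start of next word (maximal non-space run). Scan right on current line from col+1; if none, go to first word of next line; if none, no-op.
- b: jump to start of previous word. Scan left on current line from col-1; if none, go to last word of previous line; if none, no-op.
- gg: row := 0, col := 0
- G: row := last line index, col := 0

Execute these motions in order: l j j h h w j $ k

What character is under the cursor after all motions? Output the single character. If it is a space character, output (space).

After 1 (l): row=0 col=1 char='i'
After 2 (j): row=1 col=1 char='i'
After 3 (j): row=2 col=1 char='_'
After 4 (h): row=2 col=0 char='_'
After 5 (h): row=2 col=0 char='_'
After 6 (w): row=2 col=3 char='d'
After 7 (j): row=3 col=3 char='f'
After 8 ($): row=3 col=19 char='w'
After 9 (k): row=2 col=19 char='n'

Answer: n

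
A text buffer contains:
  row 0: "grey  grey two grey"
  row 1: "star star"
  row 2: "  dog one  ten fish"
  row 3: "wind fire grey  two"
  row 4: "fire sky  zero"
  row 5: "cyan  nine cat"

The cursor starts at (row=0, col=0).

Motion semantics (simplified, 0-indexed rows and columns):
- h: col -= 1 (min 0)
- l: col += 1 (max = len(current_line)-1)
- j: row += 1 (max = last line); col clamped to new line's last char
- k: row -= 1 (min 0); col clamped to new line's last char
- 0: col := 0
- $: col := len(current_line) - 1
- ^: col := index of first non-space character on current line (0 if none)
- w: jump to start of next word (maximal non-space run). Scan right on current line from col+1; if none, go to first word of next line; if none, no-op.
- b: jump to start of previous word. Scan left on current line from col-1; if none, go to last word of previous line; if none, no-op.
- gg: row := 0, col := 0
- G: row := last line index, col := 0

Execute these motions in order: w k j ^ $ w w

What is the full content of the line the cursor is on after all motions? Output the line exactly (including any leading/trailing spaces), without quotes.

After 1 (w): row=0 col=6 char='g'
After 2 (k): row=0 col=6 char='g'
After 3 (j): row=1 col=6 char='t'
After 4 (^): row=1 col=0 char='s'
After 5 ($): row=1 col=8 char='r'
After 6 (w): row=2 col=2 char='d'
After 7 (w): row=2 col=6 char='o'

Answer:   dog one  ten fish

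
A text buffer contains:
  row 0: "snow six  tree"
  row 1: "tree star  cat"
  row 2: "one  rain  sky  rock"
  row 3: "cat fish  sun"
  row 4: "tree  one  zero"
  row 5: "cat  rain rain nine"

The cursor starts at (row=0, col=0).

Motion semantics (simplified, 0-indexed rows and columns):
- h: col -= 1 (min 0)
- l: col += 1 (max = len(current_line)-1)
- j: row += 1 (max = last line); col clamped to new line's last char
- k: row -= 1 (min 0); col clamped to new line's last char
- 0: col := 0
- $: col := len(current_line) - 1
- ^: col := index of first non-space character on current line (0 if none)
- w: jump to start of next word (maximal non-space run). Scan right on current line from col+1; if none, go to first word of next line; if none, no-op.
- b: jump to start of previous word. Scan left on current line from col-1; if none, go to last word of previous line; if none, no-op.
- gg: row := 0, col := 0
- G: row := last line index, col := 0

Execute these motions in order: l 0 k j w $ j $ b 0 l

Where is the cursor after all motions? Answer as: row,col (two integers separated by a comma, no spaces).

After 1 (l): row=0 col=1 char='n'
After 2 (0): row=0 col=0 char='s'
After 3 (k): row=0 col=0 char='s'
After 4 (j): row=1 col=0 char='t'
After 5 (w): row=1 col=5 char='s'
After 6 ($): row=1 col=13 char='t'
After 7 (j): row=2 col=13 char='y'
After 8 ($): row=2 col=19 char='k'
After 9 (b): row=2 col=16 char='r'
After 10 (0): row=2 col=0 char='o'
After 11 (l): row=2 col=1 char='n'

Answer: 2,1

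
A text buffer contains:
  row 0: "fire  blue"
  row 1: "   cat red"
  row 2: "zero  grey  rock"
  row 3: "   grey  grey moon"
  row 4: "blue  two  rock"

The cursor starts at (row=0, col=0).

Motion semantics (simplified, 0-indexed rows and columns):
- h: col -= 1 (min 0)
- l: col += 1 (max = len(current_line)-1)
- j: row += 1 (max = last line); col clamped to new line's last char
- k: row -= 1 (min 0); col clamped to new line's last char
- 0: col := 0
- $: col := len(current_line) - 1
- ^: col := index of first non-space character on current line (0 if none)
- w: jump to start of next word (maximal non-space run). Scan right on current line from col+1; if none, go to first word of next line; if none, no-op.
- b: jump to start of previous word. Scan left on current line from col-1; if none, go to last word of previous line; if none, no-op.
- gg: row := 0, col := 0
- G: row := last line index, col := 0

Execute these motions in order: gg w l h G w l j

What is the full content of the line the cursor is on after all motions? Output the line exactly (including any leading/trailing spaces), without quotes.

After 1 (gg): row=0 col=0 char='f'
After 2 (w): row=0 col=6 char='b'
After 3 (l): row=0 col=7 char='l'
After 4 (h): row=0 col=6 char='b'
After 5 (G): row=4 col=0 char='b'
After 6 (w): row=4 col=6 char='t'
After 7 (l): row=4 col=7 char='w'
After 8 (j): row=4 col=7 char='w'

Answer: blue  two  rock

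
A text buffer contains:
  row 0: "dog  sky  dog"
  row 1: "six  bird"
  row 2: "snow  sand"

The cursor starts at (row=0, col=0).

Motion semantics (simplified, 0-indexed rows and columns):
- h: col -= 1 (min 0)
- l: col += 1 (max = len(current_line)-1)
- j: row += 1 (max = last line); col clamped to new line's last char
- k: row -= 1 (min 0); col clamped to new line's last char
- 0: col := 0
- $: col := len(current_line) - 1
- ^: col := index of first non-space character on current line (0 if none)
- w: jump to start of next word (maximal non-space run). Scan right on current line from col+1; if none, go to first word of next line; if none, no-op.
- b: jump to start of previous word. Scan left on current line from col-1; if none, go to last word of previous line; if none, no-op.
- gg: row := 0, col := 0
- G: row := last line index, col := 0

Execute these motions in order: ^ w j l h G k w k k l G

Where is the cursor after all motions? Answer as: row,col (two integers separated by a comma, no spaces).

Answer: 2,0

Derivation:
After 1 (^): row=0 col=0 char='d'
After 2 (w): row=0 col=5 char='s'
After 3 (j): row=1 col=5 char='b'
After 4 (l): row=1 col=6 char='i'
After 5 (h): row=1 col=5 char='b'
After 6 (G): row=2 col=0 char='s'
After 7 (k): row=1 col=0 char='s'
After 8 (w): row=1 col=5 char='b'
After 9 (k): row=0 col=5 char='s'
After 10 (k): row=0 col=5 char='s'
After 11 (l): row=0 col=6 char='k'
After 12 (G): row=2 col=0 char='s'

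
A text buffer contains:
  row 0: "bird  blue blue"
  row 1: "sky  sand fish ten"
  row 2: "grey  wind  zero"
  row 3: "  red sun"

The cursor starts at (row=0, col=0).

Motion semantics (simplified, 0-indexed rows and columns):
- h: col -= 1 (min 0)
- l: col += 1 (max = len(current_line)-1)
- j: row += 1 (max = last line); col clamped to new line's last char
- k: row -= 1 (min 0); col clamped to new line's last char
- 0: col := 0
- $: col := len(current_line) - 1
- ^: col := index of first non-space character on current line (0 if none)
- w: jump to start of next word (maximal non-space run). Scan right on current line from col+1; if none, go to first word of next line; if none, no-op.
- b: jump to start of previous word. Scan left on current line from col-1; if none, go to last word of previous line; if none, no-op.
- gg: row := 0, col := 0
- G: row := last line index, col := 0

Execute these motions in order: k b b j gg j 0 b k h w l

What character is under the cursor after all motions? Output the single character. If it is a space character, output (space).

After 1 (k): row=0 col=0 char='b'
After 2 (b): row=0 col=0 char='b'
After 3 (b): row=0 col=0 char='b'
After 4 (j): row=1 col=0 char='s'
After 5 (gg): row=0 col=0 char='b'
After 6 (j): row=1 col=0 char='s'
After 7 (0): row=1 col=0 char='s'
After 8 (b): row=0 col=11 char='b'
After 9 (k): row=0 col=11 char='b'
After 10 (h): row=0 col=10 char='_'
After 11 (w): row=0 col=11 char='b'
After 12 (l): row=0 col=12 char='l'

Answer: l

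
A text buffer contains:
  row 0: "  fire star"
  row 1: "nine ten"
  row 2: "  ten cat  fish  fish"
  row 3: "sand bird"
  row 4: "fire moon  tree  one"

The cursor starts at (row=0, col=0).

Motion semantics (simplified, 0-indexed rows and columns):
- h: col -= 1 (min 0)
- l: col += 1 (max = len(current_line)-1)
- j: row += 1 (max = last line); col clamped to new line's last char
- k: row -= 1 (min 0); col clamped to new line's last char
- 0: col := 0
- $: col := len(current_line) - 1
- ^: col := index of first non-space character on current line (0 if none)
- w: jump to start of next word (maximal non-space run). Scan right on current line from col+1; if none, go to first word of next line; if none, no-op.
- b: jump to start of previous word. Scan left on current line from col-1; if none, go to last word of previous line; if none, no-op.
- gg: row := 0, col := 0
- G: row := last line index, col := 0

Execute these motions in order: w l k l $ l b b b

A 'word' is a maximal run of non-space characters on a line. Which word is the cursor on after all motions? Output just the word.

Answer: fire

Derivation:
After 1 (w): row=0 col=2 char='f'
After 2 (l): row=0 col=3 char='i'
After 3 (k): row=0 col=3 char='i'
After 4 (l): row=0 col=4 char='r'
After 5 ($): row=0 col=10 char='r'
After 6 (l): row=0 col=10 char='r'
After 7 (b): row=0 col=7 char='s'
After 8 (b): row=0 col=2 char='f'
After 9 (b): row=0 col=2 char='f'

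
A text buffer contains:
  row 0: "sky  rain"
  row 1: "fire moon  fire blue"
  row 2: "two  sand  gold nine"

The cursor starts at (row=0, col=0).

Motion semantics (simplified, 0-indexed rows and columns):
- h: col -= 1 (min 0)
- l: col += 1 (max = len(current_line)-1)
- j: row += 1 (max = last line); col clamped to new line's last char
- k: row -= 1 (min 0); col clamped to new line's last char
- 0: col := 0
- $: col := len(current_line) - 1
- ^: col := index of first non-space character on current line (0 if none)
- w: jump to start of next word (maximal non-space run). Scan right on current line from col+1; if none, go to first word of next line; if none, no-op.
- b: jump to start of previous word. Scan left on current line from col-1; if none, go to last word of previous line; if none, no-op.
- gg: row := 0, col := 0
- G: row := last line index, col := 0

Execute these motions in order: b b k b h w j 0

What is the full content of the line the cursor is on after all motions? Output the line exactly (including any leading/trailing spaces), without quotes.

After 1 (b): row=0 col=0 char='s'
After 2 (b): row=0 col=0 char='s'
After 3 (k): row=0 col=0 char='s'
After 4 (b): row=0 col=0 char='s'
After 5 (h): row=0 col=0 char='s'
After 6 (w): row=0 col=5 char='r'
After 7 (j): row=1 col=5 char='m'
After 8 (0): row=1 col=0 char='f'

Answer: fire moon  fire blue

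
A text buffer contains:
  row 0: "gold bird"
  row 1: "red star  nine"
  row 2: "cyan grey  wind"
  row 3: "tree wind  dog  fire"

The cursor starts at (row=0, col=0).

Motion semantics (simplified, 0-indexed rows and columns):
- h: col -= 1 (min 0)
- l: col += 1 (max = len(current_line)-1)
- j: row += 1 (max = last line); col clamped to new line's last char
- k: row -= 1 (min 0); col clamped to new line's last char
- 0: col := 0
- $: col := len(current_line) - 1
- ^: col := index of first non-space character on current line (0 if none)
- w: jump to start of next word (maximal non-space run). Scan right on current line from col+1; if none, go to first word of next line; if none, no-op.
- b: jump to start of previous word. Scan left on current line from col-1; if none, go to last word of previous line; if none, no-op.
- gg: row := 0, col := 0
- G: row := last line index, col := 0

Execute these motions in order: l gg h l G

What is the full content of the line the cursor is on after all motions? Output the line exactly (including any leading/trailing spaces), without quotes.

After 1 (l): row=0 col=1 char='o'
After 2 (gg): row=0 col=0 char='g'
After 3 (h): row=0 col=0 char='g'
After 4 (l): row=0 col=1 char='o'
After 5 (G): row=3 col=0 char='t'

Answer: tree wind  dog  fire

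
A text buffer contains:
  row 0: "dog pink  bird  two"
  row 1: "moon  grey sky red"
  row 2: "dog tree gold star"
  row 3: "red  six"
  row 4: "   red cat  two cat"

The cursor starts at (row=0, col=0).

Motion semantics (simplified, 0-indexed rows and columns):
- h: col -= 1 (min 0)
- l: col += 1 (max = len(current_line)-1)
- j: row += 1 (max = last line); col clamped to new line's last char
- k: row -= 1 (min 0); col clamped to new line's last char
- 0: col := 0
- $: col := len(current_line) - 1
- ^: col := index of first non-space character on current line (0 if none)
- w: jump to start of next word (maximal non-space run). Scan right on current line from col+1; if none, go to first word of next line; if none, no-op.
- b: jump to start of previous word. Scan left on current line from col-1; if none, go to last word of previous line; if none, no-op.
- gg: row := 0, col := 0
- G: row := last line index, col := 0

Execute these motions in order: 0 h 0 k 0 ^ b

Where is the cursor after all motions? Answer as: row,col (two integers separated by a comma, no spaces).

Answer: 0,0

Derivation:
After 1 (0): row=0 col=0 char='d'
After 2 (h): row=0 col=0 char='d'
After 3 (0): row=0 col=0 char='d'
After 4 (k): row=0 col=0 char='d'
After 5 (0): row=0 col=0 char='d'
After 6 (^): row=0 col=0 char='d'
After 7 (b): row=0 col=0 char='d'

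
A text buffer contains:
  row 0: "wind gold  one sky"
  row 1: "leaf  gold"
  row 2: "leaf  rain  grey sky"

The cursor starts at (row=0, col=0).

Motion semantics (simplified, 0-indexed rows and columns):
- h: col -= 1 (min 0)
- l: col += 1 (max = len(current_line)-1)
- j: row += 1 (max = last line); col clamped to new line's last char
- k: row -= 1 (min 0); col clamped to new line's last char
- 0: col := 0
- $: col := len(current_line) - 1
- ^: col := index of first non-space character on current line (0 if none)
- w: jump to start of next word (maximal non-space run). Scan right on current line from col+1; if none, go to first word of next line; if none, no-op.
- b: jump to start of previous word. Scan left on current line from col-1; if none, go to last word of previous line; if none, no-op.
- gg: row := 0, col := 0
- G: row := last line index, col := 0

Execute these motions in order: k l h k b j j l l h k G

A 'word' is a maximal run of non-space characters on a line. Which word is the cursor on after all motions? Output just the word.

After 1 (k): row=0 col=0 char='w'
After 2 (l): row=0 col=1 char='i'
After 3 (h): row=0 col=0 char='w'
After 4 (k): row=0 col=0 char='w'
After 5 (b): row=0 col=0 char='w'
After 6 (j): row=1 col=0 char='l'
After 7 (j): row=2 col=0 char='l'
After 8 (l): row=2 col=1 char='e'
After 9 (l): row=2 col=2 char='a'
After 10 (h): row=2 col=1 char='e'
After 11 (k): row=1 col=1 char='e'
After 12 (G): row=2 col=0 char='l'

Answer: leaf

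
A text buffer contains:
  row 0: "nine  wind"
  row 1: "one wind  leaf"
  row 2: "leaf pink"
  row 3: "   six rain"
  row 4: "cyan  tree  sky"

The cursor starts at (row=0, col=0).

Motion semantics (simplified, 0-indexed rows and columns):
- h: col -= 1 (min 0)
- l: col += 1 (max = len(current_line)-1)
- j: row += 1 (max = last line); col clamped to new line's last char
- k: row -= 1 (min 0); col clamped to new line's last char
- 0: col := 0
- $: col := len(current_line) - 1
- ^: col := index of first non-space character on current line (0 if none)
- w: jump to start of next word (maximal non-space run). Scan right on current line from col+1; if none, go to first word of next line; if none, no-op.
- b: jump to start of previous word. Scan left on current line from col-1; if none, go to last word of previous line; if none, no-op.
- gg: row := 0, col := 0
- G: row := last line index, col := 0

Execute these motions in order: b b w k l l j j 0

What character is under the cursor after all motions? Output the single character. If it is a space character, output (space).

After 1 (b): row=0 col=0 char='n'
After 2 (b): row=0 col=0 char='n'
After 3 (w): row=0 col=6 char='w'
After 4 (k): row=0 col=6 char='w'
After 5 (l): row=0 col=7 char='i'
After 6 (l): row=0 col=8 char='n'
After 7 (j): row=1 col=8 char='_'
After 8 (j): row=2 col=8 char='k'
After 9 (0): row=2 col=0 char='l'

Answer: l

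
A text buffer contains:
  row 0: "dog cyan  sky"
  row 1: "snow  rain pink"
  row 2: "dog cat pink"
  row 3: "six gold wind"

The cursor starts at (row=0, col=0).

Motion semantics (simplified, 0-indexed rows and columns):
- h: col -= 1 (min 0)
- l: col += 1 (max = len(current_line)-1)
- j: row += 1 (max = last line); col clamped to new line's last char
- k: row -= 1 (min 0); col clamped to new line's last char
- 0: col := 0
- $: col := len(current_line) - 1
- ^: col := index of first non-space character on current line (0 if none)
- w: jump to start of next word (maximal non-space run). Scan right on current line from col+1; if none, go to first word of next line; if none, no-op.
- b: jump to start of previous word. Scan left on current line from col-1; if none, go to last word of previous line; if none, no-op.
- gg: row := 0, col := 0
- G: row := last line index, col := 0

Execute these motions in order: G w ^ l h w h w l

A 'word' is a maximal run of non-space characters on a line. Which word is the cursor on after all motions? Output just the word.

Answer: gold

Derivation:
After 1 (G): row=3 col=0 char='s'
After 2 (w): row=3 col=4 char='g'
After 3 (^): row=3 col=0 char='s'
After 4 (l): row=3 col=1 char='i'
After 5 (h): row=3 col=0 char='s'
After 6 (w): row=3 col=4 char='g'
After 7 (h): row=3 col=3 char='_'
After 8 (w): row=3 col=4 char='g'
After 9 (l): row=3 col=5 char='o'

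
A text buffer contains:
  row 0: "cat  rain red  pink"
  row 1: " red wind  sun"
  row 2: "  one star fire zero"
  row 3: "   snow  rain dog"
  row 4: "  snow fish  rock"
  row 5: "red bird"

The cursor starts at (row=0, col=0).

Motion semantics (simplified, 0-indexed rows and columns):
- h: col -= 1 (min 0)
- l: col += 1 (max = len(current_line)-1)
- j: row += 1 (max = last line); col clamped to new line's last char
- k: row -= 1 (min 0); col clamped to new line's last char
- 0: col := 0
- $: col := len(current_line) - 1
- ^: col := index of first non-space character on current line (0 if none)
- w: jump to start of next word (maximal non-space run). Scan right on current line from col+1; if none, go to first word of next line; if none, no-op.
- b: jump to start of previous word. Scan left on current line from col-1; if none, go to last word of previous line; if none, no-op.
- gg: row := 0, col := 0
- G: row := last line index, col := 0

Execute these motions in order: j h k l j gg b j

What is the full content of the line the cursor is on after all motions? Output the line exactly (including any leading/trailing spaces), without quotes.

After 1 (j): row=1 col=0 char='_'
After 2 (h): row=1 col=0 char='_'
After 3 (k): row=0 col=0 char='c'
After 4 (l): row=0 col=1 char='a'
After 5 (j): row=1 col=1 char='r'
After 6 (gg): row=0 col=0 char='c'
After 7 (b): row=0 col=0 char='c'
After 8 (j): row=1 col=0 char='_'

Answer:  red wind  sun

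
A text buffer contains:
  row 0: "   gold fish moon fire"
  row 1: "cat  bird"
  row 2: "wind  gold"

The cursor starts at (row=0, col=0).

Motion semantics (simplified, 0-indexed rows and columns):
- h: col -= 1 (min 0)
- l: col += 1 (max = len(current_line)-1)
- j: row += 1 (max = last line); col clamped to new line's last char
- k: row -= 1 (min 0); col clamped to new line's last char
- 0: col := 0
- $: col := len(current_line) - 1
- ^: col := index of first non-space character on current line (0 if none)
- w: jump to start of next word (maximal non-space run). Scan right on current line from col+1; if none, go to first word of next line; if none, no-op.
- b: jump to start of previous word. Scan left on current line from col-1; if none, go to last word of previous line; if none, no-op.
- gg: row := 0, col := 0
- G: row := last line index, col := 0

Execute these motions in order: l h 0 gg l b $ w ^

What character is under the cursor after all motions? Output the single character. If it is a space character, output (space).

After 1 (l): row=0 col=1 char='_'
After 2 (h): row=0 col=0 char='_'
After 3 (0): row=0 col=0 char='_'
After 4 (gg): row=0 col=0 char='_'
After 5 (l): row=0 col=1 char='_'
After 6 (b): row=0 col=1 char='_'
After 7 ($): row=0 col=21 char='e'
After 8 (w): row=1 col=0 char='c'
After 9 (^): row=1 col=0 char='c'

Answer: c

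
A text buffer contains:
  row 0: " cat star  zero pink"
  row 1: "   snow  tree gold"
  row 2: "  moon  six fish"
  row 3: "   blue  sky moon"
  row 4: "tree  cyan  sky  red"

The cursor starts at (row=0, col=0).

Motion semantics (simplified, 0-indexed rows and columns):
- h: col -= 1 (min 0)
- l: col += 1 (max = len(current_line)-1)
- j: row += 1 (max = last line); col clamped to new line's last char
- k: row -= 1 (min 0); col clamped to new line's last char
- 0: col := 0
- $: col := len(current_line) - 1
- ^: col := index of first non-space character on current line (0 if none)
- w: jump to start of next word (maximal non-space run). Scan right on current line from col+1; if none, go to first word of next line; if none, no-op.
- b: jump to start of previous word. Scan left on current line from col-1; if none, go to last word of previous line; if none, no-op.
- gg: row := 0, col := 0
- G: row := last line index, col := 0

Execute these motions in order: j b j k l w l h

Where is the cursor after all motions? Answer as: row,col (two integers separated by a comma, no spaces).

After 1 (j): row=1 col=0 char='_'
After 2 (b): row=0 col=16 char='p'
After 3 (j): row=1 col=16 char='l'
After 4 (k): row=0 col=16 char='p'
After 5 (l): row=0 col=17 char='i'
After 6 (w): row=1 col=3 char='s'
After 7 (l): row=1 col=4 char='n'
After 8 (h): row=1 col=3 char='s'

Answer: 1,3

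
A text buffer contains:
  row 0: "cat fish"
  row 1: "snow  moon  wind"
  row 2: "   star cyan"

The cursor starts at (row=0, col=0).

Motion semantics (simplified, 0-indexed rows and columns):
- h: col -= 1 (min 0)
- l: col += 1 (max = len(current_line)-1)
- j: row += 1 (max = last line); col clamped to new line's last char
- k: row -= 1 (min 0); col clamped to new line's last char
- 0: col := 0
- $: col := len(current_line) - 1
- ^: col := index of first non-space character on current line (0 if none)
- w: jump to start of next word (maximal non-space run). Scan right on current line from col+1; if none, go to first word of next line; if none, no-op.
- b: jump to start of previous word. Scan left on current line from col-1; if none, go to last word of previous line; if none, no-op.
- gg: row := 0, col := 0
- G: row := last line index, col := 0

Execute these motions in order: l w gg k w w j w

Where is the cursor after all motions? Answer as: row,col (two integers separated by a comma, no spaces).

After 1 (l): row=0 col=1 char='a'
After 2 (w): row=0 col=4 char='f'
After 3 (gg): row=0 col=0 char='c'
After 4 (k): row=0 col=0 char='c'
After 5 (w): row=0 col=4 char='f'
After 6 (w): row=1 col=0 char='s'
After 7 (j): row=2 col=0 char='_'
After 8 (w): row=2 col=3 char='s'

Answer: 2,3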